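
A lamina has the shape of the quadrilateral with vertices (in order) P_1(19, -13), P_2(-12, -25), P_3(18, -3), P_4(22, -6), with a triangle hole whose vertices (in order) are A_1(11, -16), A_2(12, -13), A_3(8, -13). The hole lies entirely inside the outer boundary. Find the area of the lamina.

173.5

Outer boundary:
Apply Gauss's area formula: 2A = Σ (x_i·y_{i+1} − x_{i+1}·y_i), indices taken mod 4.
Σ = (-631) + (486) + (-42) + (-172) = -359
Area = |Σ|/2 = 179.5.
Hole:
Σ = (49) + (-52) + (15) = 12
Area = |Σ|/2 = 6.
Net area = 179.5 − 6 = 173.5.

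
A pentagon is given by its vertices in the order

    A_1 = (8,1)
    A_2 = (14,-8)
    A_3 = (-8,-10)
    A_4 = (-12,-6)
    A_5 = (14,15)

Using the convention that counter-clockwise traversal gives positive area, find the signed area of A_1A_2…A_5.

-278

Apply Gauss's area formula: 2A = Σ (x_i·y_{i+1} − x_{i+1}·y_i), indices taken mod 5.
Cross-terms: -78, -204, -72, -96, -106  ⇒  Σ = -556
Signed area = Σ/2 = -278 (negative ⇒ clockwise traversal).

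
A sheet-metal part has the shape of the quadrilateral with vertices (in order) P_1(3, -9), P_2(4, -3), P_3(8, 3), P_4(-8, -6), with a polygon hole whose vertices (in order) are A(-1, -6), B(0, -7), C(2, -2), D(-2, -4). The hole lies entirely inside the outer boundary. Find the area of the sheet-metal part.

Outer boundary:
Cross-terms: 27, 36, -24, 90  ⇒  Σ = 129
Area = |Σ|/2 = 64.5.
Hole:
Cross-terms: 7, 14, -12, 8  ⇒  Σ = 17
Area = |Σ|/2 = 8.5.
Net area = 64.5 − 8.5 = 56.

56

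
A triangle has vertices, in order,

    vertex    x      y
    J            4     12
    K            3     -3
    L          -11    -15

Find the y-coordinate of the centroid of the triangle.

Apply the shoelace (surveyor's) formula. First the cross-terms c_i = x_i·y_{i+1} − x_{i+1}·y_i:
  -48, -78, -72  ⇒  2A = -198, A = -99.
Then Σ (y_i + y_{i+1})·c_i = 1188, so ȳ = 1188 / (6·(-99)) = -2.

-2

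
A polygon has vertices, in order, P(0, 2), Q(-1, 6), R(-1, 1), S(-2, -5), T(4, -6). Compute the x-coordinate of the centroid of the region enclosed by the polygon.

Apply Gauss's area formula. First the cross-terms c_i = x_i·y_{i+1} − x_{i+1}·y_i:
  2, 5, 7, 32, 8  ⇒  2A = 54, A = 27.
Then Σ (x_i + x_{i+1})·c_i = 63, so x̄ = 63 / (6·27) = 7/18.

7/18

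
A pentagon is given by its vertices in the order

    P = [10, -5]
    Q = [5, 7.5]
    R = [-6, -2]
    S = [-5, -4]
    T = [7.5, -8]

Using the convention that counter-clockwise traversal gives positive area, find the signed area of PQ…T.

Apply the shoelace formula: 2A = Σ (x_i·y_{i+1} − x_{i+1}·y_i), indices taken mod 5.
Cross-terms: 100, 35, 14, 70, 42.5  ⇒  Σ = 261.5
Signed area = Σ/2 = 130.75 (positive ⇒ counter-clockwise traversal).

130.75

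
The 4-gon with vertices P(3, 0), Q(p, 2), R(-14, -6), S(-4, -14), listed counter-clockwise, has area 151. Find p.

The doubled signed area Σ (x_i y_{i+1} − x_{i+1} y_i) is linear in p.
With p=0 it equals 248; the coefficient of p is -6 (from the two edges through Q).
So -6·p + 248 = 2·151 = 302 ⇒ p = -9.

-9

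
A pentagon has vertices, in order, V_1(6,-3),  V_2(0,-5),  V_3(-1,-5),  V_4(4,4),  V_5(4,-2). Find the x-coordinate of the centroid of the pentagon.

Apply Gauss's area formula. First the cross-terms c_i = x_i·y_{i+1} − x_{i+1}·y_i:
  -30, -5, 16, -24, 0  ⇒  2A = -43, A = -21.5.
Then Σ (x_i + x_{i+1})·c_i = -319, so x̄ = -319 / (6·(-21.5)) = 319/129.

319/129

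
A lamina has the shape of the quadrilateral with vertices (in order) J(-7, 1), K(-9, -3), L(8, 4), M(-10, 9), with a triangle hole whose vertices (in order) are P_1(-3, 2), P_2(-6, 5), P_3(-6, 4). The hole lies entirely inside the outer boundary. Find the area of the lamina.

Outer boundary:
Apply the surveyor's formula: 2A = Σ (x_i·y_{i+1} − x_{i+1}·y_i), indices taken mod 4.
Cross-terms: 30, -12, 112, 53  ⇒  Σ = 183
Area = |Σ|/2 = 91.5.
Hole:
Apply the shoelace formula: 2A = Σ (x_i·y_{i+1} − x_{i+1}·y_i), indices taken mod 3.
Σ = (-3) + (6) + (0) = 3
Area = |Σ|/2 = 1.5.
Net area = 91.5 − 1.5 = 90.

90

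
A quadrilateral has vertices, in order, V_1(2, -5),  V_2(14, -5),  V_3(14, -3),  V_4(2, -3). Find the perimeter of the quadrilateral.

28

|V_1V_2| = √((12)² + (0)²) = √144 = 12
|V_2V_3| = √((0)² + (2)²) = √4 = 2
|V_3V_4| = √((-12)² + (0)²) = √144 = 12
|V_4V_1| = √((0)² + (-2)²) = √4 = 2
Perimeter = 12 + 2 + 12 + 2 = 28.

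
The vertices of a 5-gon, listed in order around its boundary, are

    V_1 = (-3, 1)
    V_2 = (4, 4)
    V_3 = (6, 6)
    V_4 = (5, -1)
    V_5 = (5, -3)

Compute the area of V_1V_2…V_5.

Cross-terms: -16, 0, -36, -10, -4  ⇒  Σ = -66
Area = |Σ|/2 = 33.

33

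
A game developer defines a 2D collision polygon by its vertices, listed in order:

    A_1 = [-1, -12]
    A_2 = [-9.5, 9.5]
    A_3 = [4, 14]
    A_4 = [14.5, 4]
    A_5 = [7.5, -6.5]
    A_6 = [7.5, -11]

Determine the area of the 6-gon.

370.25

Apply the shoelace formula: 2A = Σ (x_i·y_{i+1} − x_{i+1}·y_i), indices taken mod 6.
Cross-terms: -123.5, -171, -187, -124.25, -33.75, -101  ⇒  Σ = -740.5
Area = |Σ|/2 = 370.25.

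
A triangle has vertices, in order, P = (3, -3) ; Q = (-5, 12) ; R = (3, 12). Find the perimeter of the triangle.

|PQ| = √((-8)² + (15)²) = √289 = 17
|QR| = √((8)² + (0)²) = √64 = 8
|RP| = √((0)² + (-15)²) = √225 = 15
Perimeter = 17 + 8 + 15 = 40.

40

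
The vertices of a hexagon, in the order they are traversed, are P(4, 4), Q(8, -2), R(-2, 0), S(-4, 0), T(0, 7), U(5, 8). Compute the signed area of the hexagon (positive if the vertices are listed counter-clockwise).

P→Q: (4)(-2) − (8)(4) = -40
Q→R: (8)(0) − (-2)(-2) = -4
R→S: (-2)(0) − (-4)(0) = 0
S→T: (-4)(7) − (0)(0) = -28
T→U: (0)(8) − (5)(7) = -35
U→P: (5)(4) − (4)(8) = -12
Σ = -119
Signed area = Σ/2 = -59.5 (negative ⇒ clockwise traversal).

-59.5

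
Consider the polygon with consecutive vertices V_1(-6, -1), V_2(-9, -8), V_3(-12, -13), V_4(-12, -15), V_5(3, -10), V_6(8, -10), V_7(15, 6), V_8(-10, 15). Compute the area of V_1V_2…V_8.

441

Cross-terms: 39, 21, 24, 165, 50, 198, 285, 100  ⇒  Σ = 882
Area = |Σ|/2 = 441.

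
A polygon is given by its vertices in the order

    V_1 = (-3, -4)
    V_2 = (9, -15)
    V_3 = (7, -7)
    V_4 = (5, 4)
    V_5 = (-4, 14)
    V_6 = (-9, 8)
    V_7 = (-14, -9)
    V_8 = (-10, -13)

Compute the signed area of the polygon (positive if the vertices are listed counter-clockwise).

Apply the shoelace (surveyor's) formula: 2A = Σ (x_i·y_{i+1} − x_{i+1}·y_i), indices taken mod 8.
Σ = (81) + (42) + (63) + (86) + (94) + (193) + (92) + (1) = 652
Signed area = Σ/2 = 326 (positive ⇒ counter-clockwise traversal).

326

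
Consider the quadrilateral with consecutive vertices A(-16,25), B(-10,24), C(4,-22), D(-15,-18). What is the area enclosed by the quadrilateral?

537.5

Apply the shoelace (surveyor's) formula: 2A = Σ (x_i·y_{i+1} − x_{i+1}·y_i), indices taken mod 4.
Cross-terms: -134, 124, -402, -663  ⇒  Σ = -1075
Area = |Σ|/2 = 537.5.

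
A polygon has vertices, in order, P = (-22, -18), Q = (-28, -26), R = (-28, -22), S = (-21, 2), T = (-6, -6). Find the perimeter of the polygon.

76

|PQ| = √((-6)² + (-8)²) = √100 = 10
|QR| = √((0)² + (4)²) = √16 = 4
|RS| = √((7)² + (24)²) = √625 = 25
|ST| = √((15)² + (-8)²) = √289 = 17
|TP| = √((-16)² + (-12)²) = √400 = 20
Perimeter = 10 + 4 + 25 + 17 + 20 = 76.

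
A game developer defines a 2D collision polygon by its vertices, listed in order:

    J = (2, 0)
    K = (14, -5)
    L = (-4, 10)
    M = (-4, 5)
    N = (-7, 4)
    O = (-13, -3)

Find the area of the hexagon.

Apply the shoelace (surveyor's) formula: 2A = Σ (x_i·y_{i+1} − x_{i+1}·y_i), indices taken mod 6.
Σ = (-10) + (120) + (20) + (19) + (73) + (6) = 228
Area = |Σ|/2 = 114.

114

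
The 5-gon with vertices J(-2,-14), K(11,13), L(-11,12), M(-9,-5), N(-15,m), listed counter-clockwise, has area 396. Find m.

-13

Write out the shoelace sum; only the two edges meeting at N involve m:
2·Area = [((-9)·m − (-15)·(-5)) + ((-15)·(-14) − (-2)·m)] + 566
       = -7·m + 701 = 792
⇒ m = -13.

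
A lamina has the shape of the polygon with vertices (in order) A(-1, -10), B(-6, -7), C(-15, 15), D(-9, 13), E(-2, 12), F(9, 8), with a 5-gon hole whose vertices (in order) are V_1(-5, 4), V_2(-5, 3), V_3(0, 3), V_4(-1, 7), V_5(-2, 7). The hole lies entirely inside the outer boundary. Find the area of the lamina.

284.5

Outer boundary:
Apply the shoelace (surveyor's) formula: 2A = Σ (x_i·y_{i+1} − x_{i+1}·y_i), indices taken mod 6.
Σ = (-53) + (-195) + (-60) + (-82) + (-124) + (-82) = -596
Area = |Σ|/2 = 298.
Hole:
V_1→V_2: (-5)(3) − (-5)(4) = 5
V_2→V_3: (-5)(3) − (0)(3) = -15
V_3→V_4: (0)(7) − (-1)(3) = 3
V_4→V_5: (-1)(7) − (-2)(7) = 7
V_5→V_1: (-2)(4) − (-5)(7) = 27
Σ = 27
Area = |Σ|/2 = 13.5.
Net area = 298 − 13.5 = 284.5.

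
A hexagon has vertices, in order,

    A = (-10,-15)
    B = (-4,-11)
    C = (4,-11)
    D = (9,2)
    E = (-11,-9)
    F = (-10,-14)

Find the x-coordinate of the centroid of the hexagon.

Apply the surveyor's formula. First the cross-terms c_i = x_i·y_{i+1} − x_{i+1}·y_i:
  50, 88, 107, -59, 64, 10  ⇒  2A = 260, A = 130.
Then Σ (x_i + x_{i+1})·c_i = -735, so x̄ = -735 / (6·130) = -49/52.

-49/52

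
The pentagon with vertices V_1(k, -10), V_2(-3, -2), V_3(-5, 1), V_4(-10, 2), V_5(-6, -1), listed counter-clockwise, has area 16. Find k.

Write out the shoelace sum; only the two edges meeting at V_1 involve k:
2·Area = [((-6)·(-10) − k·(-1)) + (k·(-2) − (-3)·(-10))] + 9
       = -1·k + 39 = 32
⇒ k = 7.

7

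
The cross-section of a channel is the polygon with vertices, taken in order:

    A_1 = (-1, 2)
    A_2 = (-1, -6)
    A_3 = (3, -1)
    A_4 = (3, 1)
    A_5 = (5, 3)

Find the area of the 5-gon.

25

Apply Gauss's area formula: 2A = Σ (x_i·y_{i+1} − x_{i+1}·y_i), indices taken mod 5.
Σ = (8) + (19) + (6) + (4) + (13) = 50
Area = |Σ|/2 = 25.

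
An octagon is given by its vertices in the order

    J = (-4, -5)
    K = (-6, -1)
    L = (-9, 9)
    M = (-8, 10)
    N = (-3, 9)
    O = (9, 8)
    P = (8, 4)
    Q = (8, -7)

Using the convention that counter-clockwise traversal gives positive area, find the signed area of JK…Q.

-219

J→K: (-4)(-1) − (-6)(-5) = -26
K→L: (-6)(9) − (-9)(-1) = -63
L→M: (-9)(10) − (-8)(9) = -18
M→N: (-8)(9) − (-3)(10) = -42
N→O: (-3)(8) − (9)(9) = -105
O→P: (9)(4) − (8)(8) = -28
P→Q: (8)(-7) − (8)(4) = -88
Q→J: (8)(-5) − (-4)(-7) = -68
Σ = -438
Signed area = Σ/2 = -219 (negative ⇒ clockwise traversal).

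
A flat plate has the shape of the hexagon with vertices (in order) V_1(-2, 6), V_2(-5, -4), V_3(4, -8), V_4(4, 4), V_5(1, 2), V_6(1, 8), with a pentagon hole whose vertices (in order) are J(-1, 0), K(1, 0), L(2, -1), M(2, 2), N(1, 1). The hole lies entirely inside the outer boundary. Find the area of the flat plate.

84

Outer boundary:
V_1→V_2: (-2)(-4) − (-5)(6) = 38
V_2→V_3: (-5)(-8) − (4)(-4) = 56
V_3→V_4: (4)(4) − (4)(-8) = 48
V_4→V_5: (4)(2) − (1)(4) = 4
V_5→V_6: (1)(8) − (1)(2) = 6
V_6→V_1: (1)(6) − (-2)(8) = 22
Σ = 174
Area = |Σ|/2 = 87.
Hole:
Cross-terms: 0, -1, 6, 0, 1  ⇒  Σ = 6
Area = |Σ|/2 = 3.
Net area = 87 − 3 = 84.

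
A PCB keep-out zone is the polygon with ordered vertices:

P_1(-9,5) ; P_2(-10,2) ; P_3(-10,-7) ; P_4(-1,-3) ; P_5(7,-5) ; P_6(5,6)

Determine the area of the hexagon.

Apply the shoelace formula: 2A = Σ (x_i·y_{i+1} − x_{i+1}·y_i), indices taken mod 6.
Cross-terms: 32, 90, 23, 26, 67, 79  ⇒  Σ = 317
Area = |Σ|/2 = 158.5.

158.5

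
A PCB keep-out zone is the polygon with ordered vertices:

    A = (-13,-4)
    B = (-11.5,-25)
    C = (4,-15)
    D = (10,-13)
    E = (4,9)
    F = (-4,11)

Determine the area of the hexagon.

515.25

Σ = (279) + (272.5) + (98) + (142) + (80) + (159) = 1030.5
Area = |Σ|/2 = 515.25.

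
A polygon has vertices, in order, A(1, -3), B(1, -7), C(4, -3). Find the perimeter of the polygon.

|AB| = √((0)² + (-4)²) = √16 = 4
|BC| = √((3)² + (4)²) = √25 = 5
|CA| = √((-3)² + (0)²) = √9 = 3
Perimeter = 4 + 5 + 3 = 12.

12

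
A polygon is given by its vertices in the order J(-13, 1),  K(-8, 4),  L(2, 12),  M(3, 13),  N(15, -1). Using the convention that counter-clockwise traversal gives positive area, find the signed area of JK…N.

-177

Cross-terms: -44, -104, -10, -198, 2  ⇒  Σ = -354
Signed area = Σ/2 = -177 (negative ⇒ clockwise traversal).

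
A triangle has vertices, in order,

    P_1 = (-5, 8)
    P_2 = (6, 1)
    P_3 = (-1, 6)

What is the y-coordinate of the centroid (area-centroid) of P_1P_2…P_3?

Apply the shoelace formula. First the cross-terms c_i = x_i·y_{i+1} − x_{i+1}·y_i:
  -53, 37, 22  ⇒  2A = 6, A = 3.
Then Σ (y_i + y_{i+1})·c_i = 90, so ȳ = 90 / (6·3) = 5.

5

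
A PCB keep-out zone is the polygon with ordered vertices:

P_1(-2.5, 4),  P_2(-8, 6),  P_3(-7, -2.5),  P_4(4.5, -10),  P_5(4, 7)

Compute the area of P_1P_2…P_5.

132.625

Apply the surveyor's formula: 2A = Σ (x_i·y_{i+1} − x_{i+1}·y_i), indices taken mod 5.
Cross-terms: 17, 62, 81.25, 71.5, 33.5  ⇒  Σ = 265.25
Area = |Σ|/2 = 132.625.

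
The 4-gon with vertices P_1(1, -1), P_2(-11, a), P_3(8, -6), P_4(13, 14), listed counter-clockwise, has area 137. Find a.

-8

Write out the shoelace sum; only the two edges meeting at P_2 involve a:
2·Area = [(1·a − (-11)·(-1)) + ((-11)·(-6) − 8·a)] + 163
       = -7·a + 218 = 274
⇒ a = -8.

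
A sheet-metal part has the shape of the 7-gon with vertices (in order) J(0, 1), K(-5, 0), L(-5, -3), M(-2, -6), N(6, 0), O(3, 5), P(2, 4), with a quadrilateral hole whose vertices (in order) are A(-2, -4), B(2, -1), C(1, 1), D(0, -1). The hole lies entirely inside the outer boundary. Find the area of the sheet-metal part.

Outer boundary:
Apply the shoelace (surveyor's) formula: 2A = Σ (x_i·y_{i+1} − x_{i+1}·y_i), indices taken mod 7.
Σ = (5) + (15) + (24) + (36) + (30) + (2) + (2) = 114
Area = |Σ|/2 = 57.
Hole:
Apply the surveyor's formula: 2A = Σ (x_i·y_{i+1} − x_{i+1}·y_i), indices taken mod 4.
Σ = (10) + (3) + (-1) + (-2) = 10
Area = |Σ|/2 = 5.
Net area = 57 − 5 = 52.

52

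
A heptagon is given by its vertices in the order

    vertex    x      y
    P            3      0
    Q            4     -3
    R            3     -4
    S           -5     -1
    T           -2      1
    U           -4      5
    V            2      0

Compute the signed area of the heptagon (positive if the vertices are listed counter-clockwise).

Apply the surveyor's formula: 2A = Σ (x_i·y_{i+1} − x_{i+1}·y_i), indices taken mod 7.
Σ = (-9) + (-7) + (-23) + (-7) + (-6) + (-10) + (0) = -62
Signed area = Σ/2 = -31 (negative ⇒ clockwise traversal).

-31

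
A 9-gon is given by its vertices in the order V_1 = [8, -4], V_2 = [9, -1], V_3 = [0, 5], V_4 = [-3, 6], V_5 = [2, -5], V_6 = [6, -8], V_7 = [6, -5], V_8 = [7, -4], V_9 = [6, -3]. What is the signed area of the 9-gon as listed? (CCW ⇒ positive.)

68.5

V_1→V_2: (8)(-1) − (9)(-4) = 28
V_2→V_3: (9)(5) − (0)(-1) = 45
V_3→V_4: (0)(6) − (-3)(5) = 15
V_4→V_5: (-3)(-5) − (2)(6) = 3
V_5→V_6: (2)(-8) − (6)(-5) = 14
V_6→V_7: (6)(-5) − (6)(-8) = 18
V_7→V_8: (6)(-4) − (7)(-5) = 11
V_8→V_9: (7)(-3) − (6)(-4) = 3
V_9→V_1: (6)(-4) − (8)(-3) = 0
Σ = 137
Signed area = Σ/2 = 68.5 (positive ⇒ counter-clockwise traversal).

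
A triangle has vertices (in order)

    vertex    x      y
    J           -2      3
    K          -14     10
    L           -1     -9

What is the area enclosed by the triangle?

68.5

Cross-terms: 22, 136, -21  ⇒  Σ = 137
Area = |Σ|/2 = 68.5.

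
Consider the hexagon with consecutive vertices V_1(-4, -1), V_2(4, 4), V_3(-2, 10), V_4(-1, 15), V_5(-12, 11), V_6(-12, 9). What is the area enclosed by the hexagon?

128.5

Apply the shoelace (surveyor's) formula: 2A = Σ (x_i·y_{i+1} − x_{i+1}·y_i), indices taken mod 6.
Σ = (-12) + (48) + (-20) + (169) + (24) + (48) = 257
Area = |Σ|/2 = 128.5.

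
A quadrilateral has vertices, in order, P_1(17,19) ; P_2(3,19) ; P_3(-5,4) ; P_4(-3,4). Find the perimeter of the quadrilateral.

58

|P_1P_2| = √((-14)² + (0)²) = √196 = 14
|P_2P_3| = √((-8)² + (-15)²) = √289 = 17
|P_3P_4| = √((2)² + (0)²) = √4 = 2
|P_4P_1| = √((20)² + (15)²) = √625 = 25
Perimeter = 14 + 17 + 2 + 25 = 58.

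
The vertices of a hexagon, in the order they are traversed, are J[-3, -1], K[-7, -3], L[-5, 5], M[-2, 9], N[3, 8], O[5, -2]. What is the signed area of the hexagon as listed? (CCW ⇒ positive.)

-91.5

Apply the surveyor's formula: 2A = Σ (x_i·y_{i+1} − x_{i+1}·y_i), indices taken mod 6.
Σ = (2) + (-50) + (-35) + (-43) + (-46) + (-11) = -183
Signed area = Σ/2 = -91.5 (negative ⇒ clockwise traversal).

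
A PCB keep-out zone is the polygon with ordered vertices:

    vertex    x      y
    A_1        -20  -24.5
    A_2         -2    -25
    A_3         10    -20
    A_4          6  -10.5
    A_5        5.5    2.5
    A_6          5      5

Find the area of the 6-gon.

Σ = (451) + (290) + (15) + (72.75) + (15) + (-22.5) = 821.25
Area = |Σ|/2 = 410.625.

410.625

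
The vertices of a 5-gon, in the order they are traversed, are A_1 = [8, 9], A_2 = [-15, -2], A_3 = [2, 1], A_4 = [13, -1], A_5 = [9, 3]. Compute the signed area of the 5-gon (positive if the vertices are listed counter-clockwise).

Cross-terms: 119, -11, -15, 48, 57  ⇒  Σ = 198
Signed area = Σ/2 = 99 (positive ⇒ counter-clockwise traversal).

99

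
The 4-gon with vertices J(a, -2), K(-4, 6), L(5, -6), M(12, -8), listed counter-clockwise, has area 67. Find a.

The doubled signed area Σ (x_i y_{i+1} − x_{i+1} y_i) is linear in a.
With a=0 it equals -6; the coefficient of a is 14 (from the two edges through J).
So 14·a + -6 = 2·67 = 134 ⇒ a = 10.

10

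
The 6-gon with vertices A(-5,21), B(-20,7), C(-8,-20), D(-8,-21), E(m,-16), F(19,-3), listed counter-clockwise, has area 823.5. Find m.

Write out the shoelace sum; only the two edges meeting at E involve m:
2·Area = [((-8)·(-16) − m·(-21)) + (m·(-3) − 19·(-16))] + 1233
       = 18·m + 1665 = 1647
⇒ m = -1.

-1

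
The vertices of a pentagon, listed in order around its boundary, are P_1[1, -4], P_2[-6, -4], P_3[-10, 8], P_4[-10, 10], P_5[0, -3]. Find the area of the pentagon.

Apply the shoelace (surveyor's) formula: 2A = Σ (x_i·y_{i+1} − x_{i+1}·y_i), indices taken mod 5.
Σ = (-28) + (-88) + (-20) + (30) + (3) = -103
Area = |Σ|/2 = 51.5.

51.5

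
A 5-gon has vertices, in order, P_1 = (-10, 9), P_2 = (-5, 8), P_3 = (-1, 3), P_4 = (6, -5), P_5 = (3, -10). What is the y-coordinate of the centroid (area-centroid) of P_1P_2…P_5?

-34/173

Apply the shoelace (surveyor's) formula. First the cross-terms c_i = x_i·y_{i+1} − x_{i+1}·y_i:
  -35, -7, -13, -45, -73  ⇒  2A = -173, A = -86.5.
Then Σ (y_i + y_{i+1})·c_i = 102, so ȳ = 102 / (6·(-86.5)) = -34/173.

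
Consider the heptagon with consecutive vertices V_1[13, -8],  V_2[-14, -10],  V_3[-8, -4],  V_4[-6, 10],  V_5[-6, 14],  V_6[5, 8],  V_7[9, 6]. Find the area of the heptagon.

Σ = (-242) + (-24) + (-104) + (-24) + (-118) + (-42) + (-150) = -704
Area = |Σ|/2 = 352.

352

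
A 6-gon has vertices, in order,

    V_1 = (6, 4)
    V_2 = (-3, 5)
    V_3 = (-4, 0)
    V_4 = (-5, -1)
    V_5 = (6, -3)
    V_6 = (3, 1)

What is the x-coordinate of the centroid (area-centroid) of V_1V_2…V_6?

Apply the surveyor's formula. First the cross-terms c_i = x_i·y_{i+1} − x_{i+1}·y_i:
  42, 20, 4, 21, 15, 6  ⇒  2A = 108, A = 54.
Then Σ (x_i + x_{i+1})·c_i = 160, so x̄ = 160 / (6·54) = 40/81.

40/81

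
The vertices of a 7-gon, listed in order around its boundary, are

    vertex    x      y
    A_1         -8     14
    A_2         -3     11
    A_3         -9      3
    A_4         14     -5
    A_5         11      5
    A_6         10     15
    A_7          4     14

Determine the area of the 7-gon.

Apply the shoelace (surveyor's) formula: 2A = Σ (x_i·y_{i+1} − x_{i+1}·y_i), indices taken mod 7.
Σ = (-46) + (90) + (3) + (125) + (115) + (80) + (168) = 535
Area = |Σ|/2 = 267.5.

267.5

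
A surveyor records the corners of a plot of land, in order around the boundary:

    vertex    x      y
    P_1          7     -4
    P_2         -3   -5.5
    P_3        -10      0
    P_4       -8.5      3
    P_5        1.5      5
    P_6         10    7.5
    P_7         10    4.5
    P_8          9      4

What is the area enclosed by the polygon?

157.875

Σ = (-50.5) + (-55) + (-30) + (-47) + (-38.75) + (-30) + (-0.5) + (-64) = -315.75
Area = |Σ|/2 = 157.875.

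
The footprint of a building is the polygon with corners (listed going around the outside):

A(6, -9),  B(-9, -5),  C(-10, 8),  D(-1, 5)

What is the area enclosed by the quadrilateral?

148

Apply Gauss's area formula: 2A = Σ (x_i·y_{i+1} − x_{i+1}·y_i), indices taken mod 4.
Σ = (-111) + (-122) + (-42) + (-21) = -296
Area = |Σ|/2 = 148.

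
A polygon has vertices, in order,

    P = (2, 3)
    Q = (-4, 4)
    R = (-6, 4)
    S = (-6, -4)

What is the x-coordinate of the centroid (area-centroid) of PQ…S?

-328/99

Apply the surveyor's formula. First the cross-terms c_i = x_i·y_{i+1} − x_{i+1}·y_i:
  20, 8, 48, -10  ⇒  2A = 66, A = 33.
Then Σ (x_i + x_{i+1})·c_i = -656, so x̄ = -656 / (6·33) = -328/99.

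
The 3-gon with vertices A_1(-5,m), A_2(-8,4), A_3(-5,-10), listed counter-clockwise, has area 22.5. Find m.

Write out the shoelace sum; only the two edges meeting at A_1 involve m:
2·Area = [((-5)·m − (-5)·(-10)) + ((-5)·4 − (-8)·m)] + 100
       = 3·m + 30 = 45
⇒ m = 5.

5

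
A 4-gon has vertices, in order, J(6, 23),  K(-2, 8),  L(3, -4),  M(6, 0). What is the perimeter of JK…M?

|JK| = √((-8)² + (-15)²) = √289 = 17
|KL| = √((5)² + (-12)²) = √169 = 13
|LM| = √((3)² + (4)²) = √25 = 5
|MJ| = √((0)² + (23)²) = √529 = 23
Perimeter = 17 + 13 + 5 + 23 = 58.

58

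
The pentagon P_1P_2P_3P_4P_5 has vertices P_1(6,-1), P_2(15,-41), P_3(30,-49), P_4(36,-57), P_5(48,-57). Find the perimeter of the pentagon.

150

|P_1P_2| = √((9)² + (-40)²) = √1681 = 41
|P_2P_3| = √((15)² + (-8)²) = √289 = 17
|P_3P_4| = √((6)² + (-8)²) = √100 = 10
|P_4P_5| = √((12)² + (0)²) = √144 = 12
|P_5P_1| = √((-42)² + (56)²) = √4900 = 70
Perimeter = 41 + 17 + 10 + 12 + 70 = 150.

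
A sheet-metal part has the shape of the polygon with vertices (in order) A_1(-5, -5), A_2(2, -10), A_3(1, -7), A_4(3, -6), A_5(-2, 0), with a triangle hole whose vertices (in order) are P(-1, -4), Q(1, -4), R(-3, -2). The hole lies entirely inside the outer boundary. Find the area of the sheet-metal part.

32.5

Outer boundary:
Apply the shoelace formula: 2A = Σ (x_i·y_{i+1} − x_{i+1}·y_i), indices taken mod 5.
A_1→A_2: (-5)(-10) − (2)(-5) = 60
A_2→A_3: (2)(-7) − (1)(-10) = -4
A_3→A_4: (1)(-6) − (3)(-7) = 15
A_4→A_5: (3)(0) − (-2)(-6) = -12
A_5→A_1: (-2)(-5) − (-5)(0) = 10
Σ = 69
Area = |Σ|/2 = 34.5.
Hole:
Apply the shoelace (surveyor's) formula: 2A = Σ (x_i·y_{i+1} − x_{i+1}·y_i), indices taken mod 3.
Cross-terms: 8, -14, 10  ⇒  Σ = 4
Area = |Σ|/2 = 2.
Net area = 34.5 − 2 = 32.5.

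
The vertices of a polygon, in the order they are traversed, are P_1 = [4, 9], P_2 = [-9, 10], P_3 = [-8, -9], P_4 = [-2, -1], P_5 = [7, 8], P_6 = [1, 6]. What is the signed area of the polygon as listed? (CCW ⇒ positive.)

Apply Gauss's area formula: 2A = Σ (x_i·y_{i+1} − x_{i+1}·y_i), indices taken mod 6.
Cross-terms: 121, 161, -10, -9, 34, -15  ⇒  Σ = 282
Signed area = Σ/2 = 141 (positive ⇒ counter-clockwise traversal).

141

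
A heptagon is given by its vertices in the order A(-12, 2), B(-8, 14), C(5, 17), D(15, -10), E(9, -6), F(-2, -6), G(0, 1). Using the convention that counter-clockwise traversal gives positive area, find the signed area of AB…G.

Cross-terms: -152, -206, -305, 0, -66, -2, 12  ⇒  Σ = -719
Signed area = Σ/2 = -359.5 (negative ⇒ clockwise traversal).

-359.5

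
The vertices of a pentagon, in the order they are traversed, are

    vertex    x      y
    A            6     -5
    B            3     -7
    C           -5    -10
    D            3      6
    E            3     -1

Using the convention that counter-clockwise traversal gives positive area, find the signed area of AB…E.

-61

Cross-terms: -27, -65, 0, -21, -9  ⇒  Σ = -122
Signed area = Σ/2 = -61 (negative ⇒ clockwise traversal).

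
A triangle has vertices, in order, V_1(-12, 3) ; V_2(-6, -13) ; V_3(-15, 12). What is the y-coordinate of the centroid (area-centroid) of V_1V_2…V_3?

Apply the shoelace formula. First the cross-terms c_i = x_i·y_{i+1} − x_{i+1}·y_i:
  174, -267, 99  ⇒  2A = 6, A = 3.
Then Σ (y_i + y_{i+1})·c_i = 12, so ȳ = 12 / (6·3) = 2/3.

2/3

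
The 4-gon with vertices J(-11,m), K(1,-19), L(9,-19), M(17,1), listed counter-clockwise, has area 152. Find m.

Write out the shoelace sum; only the two edges meeting at J involve m:
2·Area = [(17·m − (-11)·1) + ((-11)·(-19) − 1·m)] + 484
       = 16·m + 704 = 304
⇒ m = -25.

-25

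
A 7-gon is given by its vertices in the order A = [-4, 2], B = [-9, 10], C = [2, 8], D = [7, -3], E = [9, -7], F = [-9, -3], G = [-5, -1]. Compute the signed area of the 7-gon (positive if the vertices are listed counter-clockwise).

-154

Apply the shoelace formula: 2A = Σ (x_i·y_{i+1} − x_{i+1}·y_i), indices taken mod 7.
Cross-terms: -22, -92, -62, -22, -90, -6, -14  ⇒  Σ = -308
Signed area = Σ/2 = -154 (negative ⇒ clockwise traversal).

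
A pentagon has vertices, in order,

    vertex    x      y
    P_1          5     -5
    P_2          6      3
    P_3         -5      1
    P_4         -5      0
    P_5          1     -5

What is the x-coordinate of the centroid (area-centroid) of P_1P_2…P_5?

Apply the shoelace (surveyor's) formula. First the cross-terms c_i = x_i·y_{i+1} − x_{i+1}·y_i:
  45, 21, 5, 25, 20  ⇒  2A = 116, A = 58.
Then Σ (x_i + x_{i+1})·c_i = 486, so x̄ = 486 / (6·58) = 81/58.

81/58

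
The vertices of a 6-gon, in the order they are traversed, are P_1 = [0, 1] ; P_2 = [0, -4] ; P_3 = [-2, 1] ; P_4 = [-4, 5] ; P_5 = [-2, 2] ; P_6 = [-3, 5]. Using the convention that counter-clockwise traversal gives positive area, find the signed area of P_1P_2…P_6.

Apply the shoelace (surveyor's) formula: 2A = Σ (x_i·y_{i+1} − x_{i+1}·y_i), indices taken mod 6.
Σ = (0) + (-8) + (-6) + (2) + (-4) + (-3) = -19
Signed area = Σ/2 = -9.5 (negative ⇒ clockwise traversal).

-9.5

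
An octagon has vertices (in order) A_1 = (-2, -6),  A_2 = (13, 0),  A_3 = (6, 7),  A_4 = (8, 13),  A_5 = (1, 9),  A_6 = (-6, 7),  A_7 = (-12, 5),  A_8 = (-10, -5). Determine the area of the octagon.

Apply the surveyor's formula: 2A = Σ (x_i·y_{i+1} − x_{i+1}·y_i), indices taken mod 8.
Σ = (78) + (91) + (22) + (59) + (61) + (54) + (110) + (50) = 525
Area = |Σ|/2 = 262.5.

262.5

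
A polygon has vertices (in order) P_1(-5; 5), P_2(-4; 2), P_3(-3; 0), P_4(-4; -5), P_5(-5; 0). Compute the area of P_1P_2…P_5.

Apply the shoelace (surveyor's) formula: 2A = Σ (x_i·y_{i+1} − x_{i+1}·y_i), indices taken mod 5.
Σ = (10) + (6) + (15) + (-25) + (-25) = -19
Area = |Σ|/2 = 9.5.

9.5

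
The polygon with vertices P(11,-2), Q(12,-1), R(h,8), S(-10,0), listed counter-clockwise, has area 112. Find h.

Write out the shoelace sum; only the two edges meeting at R involve h:
2·Area = [(12·8 − h·(-1)) + (h·0 − (-10)·8)] + 33
       = 1·h + 209 = 224
⇒ h = 15.

15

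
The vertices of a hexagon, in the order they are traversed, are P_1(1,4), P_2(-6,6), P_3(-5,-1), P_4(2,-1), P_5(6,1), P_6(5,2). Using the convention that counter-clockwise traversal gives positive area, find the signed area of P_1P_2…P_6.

Σ = (30) + (36) + (7) + (8) + (7) + (18) = 106
Signed area = Σ/2 = 53 (positive ⇒ counter-clockwise traversal).

53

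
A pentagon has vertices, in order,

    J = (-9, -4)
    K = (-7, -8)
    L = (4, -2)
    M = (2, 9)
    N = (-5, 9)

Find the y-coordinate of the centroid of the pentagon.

Apply Gauss's area formula. First the cross-terms c_i = x_i·y_{i+1} − x_{i+1}·y_i:
  44, 46, 40, 63, 101  ⇒  2A = 294, A = 147.
Then Σ (y_i + y_{i+1})·c_i = 931, so ȳ = 931 / (6·147) = 19/18.

19/18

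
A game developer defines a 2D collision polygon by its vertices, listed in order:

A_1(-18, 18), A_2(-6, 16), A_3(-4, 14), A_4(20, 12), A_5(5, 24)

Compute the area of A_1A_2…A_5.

A_1→A_2: (-18)(16) − (-6)(18) = -180
A_2→A_3: (-6)(14) − (-4)(16) = -20
A_3→A_4: (-4)(12) − (20)(14) = -328
A_4→A_5: (20)(24) − (5)(12) = 420
A_5→A_1: (5)(18) − (-18)(24) = 522
Σ = 414
Area = |Σ|/2 = 207.

207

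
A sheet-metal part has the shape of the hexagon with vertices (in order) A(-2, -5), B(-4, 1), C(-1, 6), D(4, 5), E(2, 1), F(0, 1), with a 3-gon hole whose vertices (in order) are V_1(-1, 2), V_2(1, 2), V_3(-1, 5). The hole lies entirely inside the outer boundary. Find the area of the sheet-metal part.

35

Outer boundary:
Apply the shoelace formula: 2A = Σ (x_i·y_{i+1} − x_{i+1}·y_i), indices taken mod 6.
Cross-terms: -22, -23, -29, -6, 2, 2  ⇒  Σ = -76
Area = |Σ|/2 = 38.
Hole:
Apply the surveyor's formula: 2A = Σ (x_i·y_{i+1} − x_{i+1}·y_i), indices taken mod 3.
Cross-terms: -4, 7, 3  ⇒  Σ = 6
Area = |Σ|/2 = 3.
Net area = 38 − 3 = 35.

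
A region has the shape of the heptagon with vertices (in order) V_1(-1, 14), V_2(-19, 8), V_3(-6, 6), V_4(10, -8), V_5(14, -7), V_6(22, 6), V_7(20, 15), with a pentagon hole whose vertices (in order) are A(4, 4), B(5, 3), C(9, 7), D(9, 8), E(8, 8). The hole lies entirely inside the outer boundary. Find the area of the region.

Outer boundary:
Apply the surveyor's formula: 2A = Σ (x_i·y_{i+1} − x_{i+1}·y_i), indices taken mod 7.
Cross-terms: 258, -66, -12, 42, 238, 210, 295  ⇒  Σ = 965
Area = |Σ|/2 = 482.5.
Hole:
Apply the shoelace formula: 2A = Σ (x_i·y_{i+1} − x_{i+1}·y_i), indices taken mod 5.
A→B: (4)(3) − (5)(4) = -8
B→C: (5)(7) − (9)(3) = 8
C→D: (9)(8) − (9)(7) = 9
D→E: (9)(8) − (8)(8) = 8
E→A: (8)(4) − (4)(8) = 0
Σ = 17
Area = |Σ|/2 = 8.5.
Net area = 482.5 − 8.5 = 474.

474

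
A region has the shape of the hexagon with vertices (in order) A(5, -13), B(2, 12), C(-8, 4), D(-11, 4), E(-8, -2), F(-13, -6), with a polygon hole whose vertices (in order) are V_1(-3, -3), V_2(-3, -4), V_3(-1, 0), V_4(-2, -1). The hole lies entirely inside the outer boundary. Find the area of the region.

Outer boundary:
Σ = (86) + (104) + (12) + (54) + (22) + (199) = 477
Area = |Σ|/2 = 238.5.
Hole:
V_1→V_2: (-3)(-4) − (-3)(-3) = 3
V_2→V_3: (-3)(0) − (-1)(-4) = -4
V_3→V_4: (-1)(-1) − (-2)(0) = 1
V_4→V_1: (-2)(-3) − (-3)(-1) = 3
Σ = 3
Area = |Σ|/2 = 1.5.
Net area = 238.5 − 1.5 = 237.

237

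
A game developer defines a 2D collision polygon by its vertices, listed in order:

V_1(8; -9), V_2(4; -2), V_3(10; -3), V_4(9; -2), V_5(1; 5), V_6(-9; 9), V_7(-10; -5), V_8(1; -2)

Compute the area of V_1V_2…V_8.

Apply the shoelace (surveyor's) formula: 2A = Σ (x_i·y_{i+1} − x_{i+1}·y_i), indices taken mod 8.
Σ = (20) + (8) + (7) + (47) + (54) + (135) + (25) + (7) = 303
Area = |Σ|/2 = 151.5.

151.5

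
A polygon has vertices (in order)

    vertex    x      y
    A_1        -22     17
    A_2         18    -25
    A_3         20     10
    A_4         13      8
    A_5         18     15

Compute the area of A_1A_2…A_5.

Apply the surveyor's formula: 2A = Σ (x_i·y_{i+1} − x_{i+1}·y_i), indices taken mod 5.
Σ = (244) + (680) + (30) + (51) + (636) = 1641
Area = |Σ|/2 = 820.5.

820.5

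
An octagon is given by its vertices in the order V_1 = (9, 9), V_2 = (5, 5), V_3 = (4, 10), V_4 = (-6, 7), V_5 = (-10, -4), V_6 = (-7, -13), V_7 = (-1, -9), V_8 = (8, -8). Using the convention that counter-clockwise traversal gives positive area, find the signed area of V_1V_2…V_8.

Σ = (0) + (30) + (88) + (94) + (102) + (50) + (80) + (144) = 588
Signed area = Σ/2 = 294 (positive ⇒ counter-clockwise traversal).

294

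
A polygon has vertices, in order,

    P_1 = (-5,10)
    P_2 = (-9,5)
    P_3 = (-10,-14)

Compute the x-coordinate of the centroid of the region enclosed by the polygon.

-8

Apply the surveyor's formula. First the cross-terms c_i = x_i·y_{i+1} − x_{i+1}·y_i:
  65, 176, -170  ⇒  2A = 71, A = 35.5.
Then Σ (x_i + x_{i+1})·c_i = -1704, so x̄ = -1704 / (6·35.5) = -8.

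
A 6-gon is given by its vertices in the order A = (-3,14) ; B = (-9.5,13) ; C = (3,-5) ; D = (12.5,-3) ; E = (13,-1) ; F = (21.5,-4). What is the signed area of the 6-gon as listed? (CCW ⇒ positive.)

220.5

A→B: (-3)(13) − (-9.5)(14) = 94
B→C: (-9.5)(-5) − (3)(13) = 8.5
C→D: (3)(-3) − (12.5)(-5) = 53.5
D→E: (12.5)(-1) − (13)(-3) = 26.5
E→F: (13)(-4) − (21.5)(-1) = -30.5
F→A: (21.5)(14) − (-3)(-4) = 289
Σ = 441
Signed area = Σ/2 = 220.5 (positive ⇒ counter-clockwise traversal).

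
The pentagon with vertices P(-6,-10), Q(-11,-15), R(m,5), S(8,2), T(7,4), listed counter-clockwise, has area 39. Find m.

The doubled signed area Σ (x_i y_{i+1} − x_{i+1} y_i) is linear in m.
With m=0 it equals -143; the coefficient of m is 17 (from the two edges through R).
So 17·m + -143 = 2·39 = 78 ⇒ m = 13.

13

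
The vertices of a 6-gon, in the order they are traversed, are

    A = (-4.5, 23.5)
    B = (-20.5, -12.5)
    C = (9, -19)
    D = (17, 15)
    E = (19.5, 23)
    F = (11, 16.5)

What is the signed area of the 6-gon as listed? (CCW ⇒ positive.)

A→B: (-4.5)(-12.5) − (-20.5)(23.5) = 538
B→C: (-20.5)(-19) − (9)(-12.5) = 502
C→D: (9)(15) − (17)(-19) = 458
D→E: (17)(23) − (19.5)(15) = 98.5
E→F: (19.5)(16.5) − (11)(23) = 68.75
F→A: (11)(23.5) − (-4.5)(16.5) = 332.75
Σ = 1998
Signed area = Σ/2 = 999 (positive ⇒ counter-clockwise traversal).

999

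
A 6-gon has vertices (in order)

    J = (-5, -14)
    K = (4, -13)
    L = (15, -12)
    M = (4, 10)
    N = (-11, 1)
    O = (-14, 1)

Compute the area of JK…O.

Apply the shoelace formula: 2A = Σ (x_i·y_{i+1} − x_{i+1}·y_i), indices taken mod 6.
Cross-terms: 121, 147, 198, 114, 3, 201  ⇒  Σ = 784
Area = |Σ|/2 = 392.

392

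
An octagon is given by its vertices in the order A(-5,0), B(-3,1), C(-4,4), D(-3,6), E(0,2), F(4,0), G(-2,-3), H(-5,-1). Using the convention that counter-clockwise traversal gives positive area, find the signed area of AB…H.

Apply the shoelace (surveyor's) formula: 2A = Σ (x_i·y_{i+1} − x_{i+1}·y_i), indices taken mod 8.
Cross-terms: -5, -8, -12, -6, -8, -12, -13, -5  ⇒  Σ = -69
Signed area = Σ/2 = -34.5 (negative ⇒ clockwise traversal).

-34.5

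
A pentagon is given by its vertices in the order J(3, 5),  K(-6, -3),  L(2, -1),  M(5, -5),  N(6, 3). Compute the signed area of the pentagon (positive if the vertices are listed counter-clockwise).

47

Σ = (21) + (12) + (-5) + (45) + (21) = 94
Signed area = Σ/2 = 47 (positive ⇒ counter-clockwise traversal).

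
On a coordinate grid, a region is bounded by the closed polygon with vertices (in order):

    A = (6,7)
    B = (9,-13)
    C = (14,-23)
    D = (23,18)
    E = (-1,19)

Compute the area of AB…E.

Apply the shoelace (surveyor's) formula: 2A = Σ (x_i·y_{i+1} − x_{i+1}·y_i), indices taken mod 5.
A→B: (6)(-13) − (9)(7) = -141
B→C: (9)(-23) − (14)(-13) = -25
C→D: (14)(18) − (23)(-23) = 781
D→E: (23)(19) − (-1)(18) = 455
E→A: (-1)(7) − (6)(19) = -121
Σ = 949
Area = |Σ|/2 = 474.5.

474.5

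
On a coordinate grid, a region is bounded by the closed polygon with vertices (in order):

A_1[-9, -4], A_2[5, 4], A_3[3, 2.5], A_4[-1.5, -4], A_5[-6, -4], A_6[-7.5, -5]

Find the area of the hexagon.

28.375

Apply the shoelace formula: 2A = Σ (x_i·y_{i+1} − x_{i+1}·y_i), indices taken mod 6.
A_1→A_2: (-9)(4) − (5)(-4) = -16
A_2→A_3: (5)(2.5) − (3)(4) = 0.5
A_3→A_4: (3)(-4) − (-1.5)(2.5) = -8.25
A_4→A_5: (-1.5)(-4) − (-6)(-4) = -18
A_5→A_6: (-6)(-5) − (-7.5)(-4) = 0
A_6→A_1: (-7.5)(-4) − (-9)(-5) = -15
Σ = -56.75
Area = |Σ|/2 = 28.375.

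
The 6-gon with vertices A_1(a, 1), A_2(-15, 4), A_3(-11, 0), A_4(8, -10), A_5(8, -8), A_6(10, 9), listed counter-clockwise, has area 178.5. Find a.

Write out the shoelace sum; only the two edges meeting at A_1 involve a:
2·Area = [(10·1 − a·9) + (a·4 − (-15)·1)] + 322
       = -5·a + 347 = 357
⇒ a = -2.

-2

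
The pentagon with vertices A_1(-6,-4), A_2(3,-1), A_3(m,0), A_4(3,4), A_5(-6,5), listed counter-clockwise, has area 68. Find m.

5

The doubled signed area Σ (x_i y_{i+1} − x_{i+1} y_i) is linear in m.
With m=0 it equals 111; the coefficient of m is 5 (from the two edges through A_3).
So 5·m + 111 = 2·68 = 136 ⇒ m = 5.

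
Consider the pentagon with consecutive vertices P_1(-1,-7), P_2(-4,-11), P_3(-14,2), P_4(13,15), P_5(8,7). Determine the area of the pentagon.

246.5

Cross-terms: -17, -162, -236, -29, -49  ⇒  Σ = -493
Area = |Σ|/2 = 246.5.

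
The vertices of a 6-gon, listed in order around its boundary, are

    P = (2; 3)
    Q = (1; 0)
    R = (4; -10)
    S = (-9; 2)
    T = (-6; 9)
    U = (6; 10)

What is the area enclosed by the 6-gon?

140

Σ = (-3) + (-10) + (-82) + (-69) + (-114) + (-2) = -280
Area = |Σ|/2 = 140.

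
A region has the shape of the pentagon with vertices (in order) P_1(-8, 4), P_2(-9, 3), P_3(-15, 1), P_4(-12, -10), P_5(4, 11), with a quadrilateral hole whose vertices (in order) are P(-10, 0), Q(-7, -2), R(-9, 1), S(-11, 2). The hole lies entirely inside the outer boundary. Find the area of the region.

Outer boundary:
Apply the surveyor's formula: 2A = Σ (x_i·y_{i+1} − x_{i+1}·y_i), indices taken mod 5.
Cross-terms: 12, 36, 162, -92, 104  ⇒  Σ = 222
Area = |Σ|/2 = 111.
Hole:
P→Q: (-10)(-2) − (-7)(0) = 20
Q→R: (-7)(1) − (-9)(-2) = -25
R→S: (-9)(2) − (-11)(1) = -7
S→P: (-11)(0) − (-10)(2) = 20
Σ = 8
Area = |Σ|/2 = 4.
Net area = 111 − 4 = 107.

107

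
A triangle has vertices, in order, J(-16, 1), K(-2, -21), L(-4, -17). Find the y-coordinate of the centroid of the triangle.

-37/3

Apply the shoelace (surveyor's) formula. First the cross-terms c_i = x_i·y_{i+1} − x_{i+1}·y_i:
  338, -50, -276  ⇒  2A = 12, A = 6.
Then Σ (y_i + y_{i+1})·c_i = -444, so ȳ = -444 / (6·6) = -37/3.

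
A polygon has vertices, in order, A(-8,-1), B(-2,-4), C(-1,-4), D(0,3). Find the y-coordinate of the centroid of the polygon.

-131/165

Apply the shoelace (surveyor's) formula. First the cross-terms c_i = x_i·y_{i+1} − x_{i+1}·y_i:
  30, 4, -3, 24  ⇒  2A = 55, A = 27.5.
Then Σ (y_i + y_{i+1})·c_i = -131, so ȳ = -131 / (6·27.5) = -131/165.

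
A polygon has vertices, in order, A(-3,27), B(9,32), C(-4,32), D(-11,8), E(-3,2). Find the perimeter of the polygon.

|AB| = √((12)² + (5)²) = √169 = 13
|BC| = √((-13)² + (0)²) = √169 = 13
|CD| = √((-7)² + (-24)²) = √625 = 25
|DE| = √((8)² + (-6)²) = √100 = 10
|EA| = √((0)² + (25)²) = √625 = 25
Perimeter = 13 + 13 + 25 + 10 + 25 = 86.

86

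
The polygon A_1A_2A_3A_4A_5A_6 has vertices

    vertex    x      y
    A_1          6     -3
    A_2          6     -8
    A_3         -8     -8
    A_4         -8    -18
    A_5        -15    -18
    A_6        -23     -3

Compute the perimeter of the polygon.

|A_1A_2| = √((0)² + (-5)²) = √25 = 5
|A_2A_3| = √((-14)² + (0)²) = √196 = 14
|A_3A_4| = √((0)² + (-10)²) = √100 = 10
|A_4A_5| = √((-7)² + (0)²) = √49 = 7
|A_5A_6| = √((-8)² + (15)²) = √289 = 17
|A_6A_1| = √((29)² + (0)²) = √841 = 29
Perimeter = 5 + 14 + 10 + 7 + 17 + 29 = 82.

82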